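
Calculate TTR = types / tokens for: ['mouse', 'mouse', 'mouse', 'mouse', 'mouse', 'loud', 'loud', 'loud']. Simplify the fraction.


Tokens: 8
Unique types: ('loud', 'mouse') = 2
TTR = 2/8
Simplify: divide both by 2 -> 1/4
TTR = 1/4

1/4


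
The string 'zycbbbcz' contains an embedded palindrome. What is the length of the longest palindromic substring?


Scanning 'zycbbbcz' for palindromic substrings.
Substring at positions 2-6: 'cbbbc'.
Check: reverse('cbbbc') = 'cbbbc' -> palindrome confirmed.
Neighbouring characters ('y' / 'z') break symmetry, so it cannot extend further.
No longer palindromic substring exists; longest length = 5

5


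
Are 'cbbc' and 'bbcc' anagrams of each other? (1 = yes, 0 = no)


Sort characters of 'cbbc': 'bbcc'
Sort characters of 'bbcc': 'bbcc'
Sorted forms match -> they ARE anagrams
Result: 1

1


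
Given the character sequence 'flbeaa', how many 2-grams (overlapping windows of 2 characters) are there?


String 'flbeaa' has length L = 6.
Number of overlapping n-grams = L - n + 1
Substituting: 6 - 2 + 1 = 5

5


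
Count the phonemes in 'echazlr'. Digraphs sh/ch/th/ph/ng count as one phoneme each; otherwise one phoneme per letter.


Parsing 'echazlr' greedily, digraphs first:
  'e' -> vowel phoneme (phonemes so far: 1)
  'ch' -> digraph (1 consonant phoneme) (phonemes so far: 2)
  'a' -> vowel phoneme (phonemes so far: 3)
  'z' -> consonant phoneme (phonemes so far: 4)
  'l' -> consonant phoneme (phonemes so far: 5)
  'r' -> consonant phoneme (phonemes so far: 6)
Total phonemes: 6

6


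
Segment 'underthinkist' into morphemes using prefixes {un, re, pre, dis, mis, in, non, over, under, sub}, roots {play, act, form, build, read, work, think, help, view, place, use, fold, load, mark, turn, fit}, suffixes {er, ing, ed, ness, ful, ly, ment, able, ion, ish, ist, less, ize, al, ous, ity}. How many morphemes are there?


Segmenting 'underthinkist' against the inventory:
  'under' -> prefix (morpheme 1)
  'think' -> root (morpheme 2)
  'ist' -> suffix (morpheme 3)
Total morphemes: 3

3


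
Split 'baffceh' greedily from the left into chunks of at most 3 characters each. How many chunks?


'baffceh' has 7 characters.
Chunking with max size 3:
  Chunk 1: 'baf' (positions 0-2)
  Chunk 2: 'fce' (positions 3-5)
  Chunk 3: 'h' (positions 6-6)
Total chunks: ceil(7 / 3) = 3

3


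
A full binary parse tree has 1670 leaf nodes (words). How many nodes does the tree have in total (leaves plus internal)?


Leaf nodes (terminals): 1670
Internal nodes = n - 1 = 1670 - 1 = 1669
Total = leaves + internal = 1670 + 1669 = 3339

3339


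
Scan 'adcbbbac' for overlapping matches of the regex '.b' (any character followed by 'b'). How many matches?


Pattern: .b means any character followed by 'b'.
Scanning 'adcbbbac' position-by-position:
  Pos 0: window 'ad' -> no
  Pos 1: window 'dc' -> no
  Pos 2: window 'cb' -> MATCH
  Pos 3: window 'bb' -> MATCH
  Pos 4: window 'bb' -> MATCH
  Pos 5: window 'ba' -> no
  Pos 6: window 'ac' -> no
  Pos 7: window 'c' -> no
Total matches: 3

3


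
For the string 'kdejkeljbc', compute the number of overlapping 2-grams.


String 'kdejkeljbc' has length L = 10.
Number of overlapping n-grams = L - n + 1
Substituting: 10 - 2 + 1 = 9

9


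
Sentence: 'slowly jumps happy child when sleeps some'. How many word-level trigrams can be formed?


Word trigrams from [7] words:
  Trigram 1: (slowly jumps happy)
  Trigram 2: (jumps happy child)
  Trigram 3: (happy child when)
  Trigram 4: (child when sleeps)
  Trigram 5: (when sleeps some)
Total word trigrams: 7 - 2 = 5

5


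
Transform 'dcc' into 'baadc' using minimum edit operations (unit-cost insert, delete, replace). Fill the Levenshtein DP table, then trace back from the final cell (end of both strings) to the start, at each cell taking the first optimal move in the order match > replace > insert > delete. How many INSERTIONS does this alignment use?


Edit distance = 4. Backtracking from cell (3, 5) with preference match > replace > insert > delete,
then listing the resulting alignment 'dcc' -> 'baadc' left to right:
  Step 1: insert 'b' [insertion #1]
  Step 2: insert 'a' [insertion #2]
  Step 3: replace d->a
  Step 4: replace c->d
  Step 5: keep 'c'
Total insertions: 2

2


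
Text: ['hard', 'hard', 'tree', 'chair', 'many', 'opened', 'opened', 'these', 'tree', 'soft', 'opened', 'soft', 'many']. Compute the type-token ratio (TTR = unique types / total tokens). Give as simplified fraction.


Tokens: 13
Unique types: ('chair', 'hard', 'many', 'opened', 'soft', 'these', 'tree') = 7
TTR = 7/13
Already in lowest terms.

7/13


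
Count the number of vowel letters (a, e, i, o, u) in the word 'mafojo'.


Scanning each character of 'mafojo':
  Position 1: 'm' -> consonant (running count: 0)
  Position 2: 'a' -> vowel (running count: 1)
  Position 3: 'f' -> consonant (running count: 1)
  Position 4: 'o' -> vowel (running count: 2)
  Position 5: 'j' -> consonant (running count: 2)
  Position 6: 'o' -> vowel (running count: 3)
Total vowels: 3

3


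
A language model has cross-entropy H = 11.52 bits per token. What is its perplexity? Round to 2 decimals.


Perplexity formula: PP = 2^H
H = 11.52
PP = 2^11.52
Decompose: 2^11.52 = 2^11 * 2^0.52
2^11 = 2048, 2^0.52 ~ 1.4339552
PP ~ 2048 * 1.4339552 = 2936.7402496
Rounded to 2 decimals: 2936.74

2936.74


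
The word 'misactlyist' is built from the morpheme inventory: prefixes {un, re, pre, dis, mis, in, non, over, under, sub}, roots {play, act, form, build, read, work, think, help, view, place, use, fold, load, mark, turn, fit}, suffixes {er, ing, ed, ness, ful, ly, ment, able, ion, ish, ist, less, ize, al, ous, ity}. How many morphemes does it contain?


Segmenting 'misactlyist' against the inventory:
  'mis' -> prefix (morpheme 1)
  'act' -> root (morpheme 2)
  'ly' -> suffix (morpheme 3)
  'ist' -> suffix (morpheme 4)
Total morphemes: 4

4


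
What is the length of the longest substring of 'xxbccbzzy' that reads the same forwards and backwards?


Scanning 'xxbccbzzy' for palindromic substrings.
Substring at positions 2-5: 'bccb'.
Check: reverse('bccb') = 'bccb' -> palindrome confirmed.
Neighbouring characters ('x' / 'z') break symmetry, so it cannot extend further.
No longer palindromic substring exists; longest length = 4

4


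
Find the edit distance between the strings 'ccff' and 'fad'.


Building DP table for s1='ccff' (len 4) and s2='fad' (len 3):
       f  a  d
    0  1  2  3
  c 1  1  2  3
  c 2  2  2  3
  f 3  2  3  3
  f 4  3  3  4
Edit distance = dp[4][3] = 4

4


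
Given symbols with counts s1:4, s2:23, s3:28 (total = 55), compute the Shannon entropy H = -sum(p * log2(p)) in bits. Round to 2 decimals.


Computing entropy H = -sum(p_i * log2(p_i)):
  s1: p = 4/55 = 0.0727, -p*log2(p) = 0.2750
  s2: p = 23/55 = 0.4182, -p*log2(p) = 0.5260
  s3: p = 28/55 = 0.5091, -p*log2(p) = 0.4959
H = sum of terms = 1.2969
Rounded to 2 decimals: 1.30

1.30


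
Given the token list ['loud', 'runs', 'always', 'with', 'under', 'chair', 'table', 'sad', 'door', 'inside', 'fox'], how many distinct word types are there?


Listing all tokens and tracking unique types:
  Token 1: 'loud' -> NEW (unique so far: 1)
  Token 2: 'runs' -> NEW (unique so far: 2)
  Token 3: 'always' -> NEW (unique so far: 3)
  Token 4: 'with' -> NEW (unique so far: 4)
  Token 5: 'under' -> NEW (unique so far: 5)
  Token 6: 'chair' -> NEW (unique so far: 6)
  Token 7: 'table' -> NEW (unique so far: 7)
  Token 8: 'sad' -> NEW (unique so far: 8)
  Token 9: 'door' -> NEW (unique so far: 9)
  Token 10: 'inside' -> NEW (unique so far: 10)
  Token 11: 'fox' -> NEW (unique so far: 11)
Unique types: ('always', 'chair', 'door', 'fox', 'inside', 'loud', 'runs', 'sad', 'table', 'under', 'with')
Vocabulary size: 11

11


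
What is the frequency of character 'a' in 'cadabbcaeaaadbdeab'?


Scanning 'cadabbcaeaaadbdeab' for 'a':
  Position 1: 'a' -> MATCH (count: 1)
  Position 3: 'a' -> MATCH (count: 2)
  Position 7: 'a' -> MATCH (count: 3)
  Position 9: 'a' -> MATCH (count: 4)
  Position 10: 'a' -> MATCH (count: 5)
  Position 11: 'a' -> MATCH (count: 6)
  Position 16: 'a' -> MATCH (count: 7)
Total occurrences of 'a': 7

7


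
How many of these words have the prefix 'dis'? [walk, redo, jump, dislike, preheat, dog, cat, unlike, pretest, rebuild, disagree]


Checking each word for prefix 'dis':
  'walk' -> no (count: 0)
  'redo' -> no (count: 0)
  'jump' -> no (count: 0)
  'dislike' -> YES, starts with 'dis' (count: 1)
  'preheat' -> no (count: 1)
  'dog' -> no (count: 1)
  'cat' -> no (count: 1)
  'unlike' -> no (count: 1)
  'pretest' -> no (count: 1)
  'rebuild' -> no (count: 1)
  'disagree' -> YES, starts with 'dis' (count: 2)
Total with prefix 'dis': 2

2


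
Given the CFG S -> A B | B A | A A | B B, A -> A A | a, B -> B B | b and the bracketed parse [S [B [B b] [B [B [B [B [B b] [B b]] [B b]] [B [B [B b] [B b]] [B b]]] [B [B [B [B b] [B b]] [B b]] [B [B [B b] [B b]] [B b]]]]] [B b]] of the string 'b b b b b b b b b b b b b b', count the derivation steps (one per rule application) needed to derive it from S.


Every bracketed nonterminal node [X ...] in the tree is produced by exactly one rule application.
Reading the tree off as a leftmost derivation:
  Step 1: S  =>  B B   (applied S -> B B)
  Step 2: B B  =>  B B B   (applied B -> B B)
  Step 3: B B B  =>  b B B   (applied B -> b)
  Step 4: b B B  =>  b B B B   (applied B -> B B)
  Step 5: b B B B  =>  b B B B B   (applied B -> B B)
  Step 6: b B B B B  =>  b B B B B B   (applied B -> B B)
  Step 7: b B B B B B  =>  b B B B B B B   (applied B -> B B)
  Step 8: b B B B B B B  =>  b b B B B B B   (applied B -> b)
  Step 9: b b B B B B B  =>  b b b B B B B   (applied B -> b)
  Step 10: b b b B B B B  =>  b b b b B B B   (applied B -> b)
  Step 11: b b b b B B B  =>  b b b b B B B B   (applied B -> B B)
  Step 12: b b b b B B B B  =>  b b b b B B B B B   (applied B -> B B)
  Step 13: b b b b B B B B B  =>  b b b b b B B B B   (applied B -> b)
  Step 14: b b b b b B B B B  =>  b b b b b b B B B   (applied B -> b)
  Step 15: b b b b b b B B B  =>  b b b b b b b B B   (applied B -> b)
  Step 16: b b b b b b b B B  =>  b b b b b b b B B B   (applied B -> B B)
  Step 17: b b b b b b b B B B  =>  b b b b b b b B B B B   (applied B -> B B)
  Step 18: b b b b b b b B B B B  =>  b b b b b b b B B B B B   (applied B -> B B)
  Step 19: b b b b b b b B B B B B  =>  b b b b b b b b B B B B   (applied B -> b)
  Step 20: b b b b b b b b B B B B  =>  b b b b b b b b b B B B   (applied B -> b)
  Step 21: b b b b b b b b b B B B  =>  b b b b b b b b b b B B   (applied B -> b)
  Step 22: b b b b b b b b b b B B  =>  b b b b b b b b b b B B B   (applied B -> B B)
  Step 23: b b b b b b b b b b B B B  =>  b b b b b b b b b b B B B B   (applied B -> B B)
  Step 24: b b b b b b b b b b B B B B  =>  b b b b b b b b b b b B B B   (applied B -> b)
  Step 25: b b b b b b b b b b b B B B  =>  b b b b b b b b b b b b B B   (applied B -> b)
  Step 26: b b b b b b b b b b b b B B  =>  b b b b b b b b b b b b b B   (applied B -> b)
  Step 27: b b b b b b b b b b b b b B  =>  b b b b b b b b b b b b b b   (applied B -> b)
Final yield: b b b b b b b b b b b b b b
Total rewrite steps: 27

27


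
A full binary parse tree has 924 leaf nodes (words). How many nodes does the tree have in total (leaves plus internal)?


Leaf nodes (terminals): 924
Internal nodes = n - 1 = 924 - 1 = 923
Total = leaves + internal = 924 + 923 = 1847

1847


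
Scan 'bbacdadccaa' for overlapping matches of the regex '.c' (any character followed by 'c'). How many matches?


Pattern: .c means any character followed by 'c'.
Scanning 'bbacdadccaa' position-by-position:
  Pos 0: window 'bb' -> no
  Pos 1: window 'ba' -> no
  Pos 2: window 'ac' -> MATCH
  Pos 3: window 'cd' -> no
  Pos 4: window 'da' -> no
  Pos 5: window 'ad' -> no
  Pos 6: window 'dc' -> MATCH
  Pos 7: window 'cc' -> MATCH
  Pos 8: window 'ca' -> no
  Pos 9: window 'aa' -> no
  Pos 10: window 'a' -> no
Total matches: 3

3


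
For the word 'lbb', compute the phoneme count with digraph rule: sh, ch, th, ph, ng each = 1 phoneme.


Parsing 'lbb' greedily, digraphs first:
  'l' -> consonant phoneme (phonemes so far: 1)
  'b' -> consonant phoneme (phonemes so far: 2)
  'b' -> consonant phoneme (phonemes so far: 3)
Total phonemes: 3

3


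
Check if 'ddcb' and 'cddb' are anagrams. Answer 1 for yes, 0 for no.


Sort characters of 'ddcb': 'bcdd'
Sort characters of 'cddb': 'bcdd'
Sorted forms match -> they ARE anagrams
Result: 1

1


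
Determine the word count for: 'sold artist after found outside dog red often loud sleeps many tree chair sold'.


Counting words by splitting on spaces:
  Word 1: 'sold'
  Word 2: 'artist'
  Word 3: 'after'
  Word 4: 'found'
  Word 5: 'outside'
  Word 6: 'dog'
  Word 7: 'red'
  Word 8: 'often'
  Word 9: 'loud'
  Word 10: 'sleeps'
  Word 11: 'many'
  Word 12: 'tree'
  Word 13: 'chair'
  Word 14: 'sold'
Total words: 14

14


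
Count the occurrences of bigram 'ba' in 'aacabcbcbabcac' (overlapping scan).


Scanning 'aacabcbcbabcac' for bigram 'ba':
  Position 0: 'aa' -> no
  Position 1: 'ac' -> no
  Position 2: 'ca' -> no
  Position 3: 'ab' -> no
  Position 4: 'bc' -> no
  Position 5: 'cb' -> no
  Position 6: 'bc' -> no
  Position 7: 'cb' -> no
  Position 8: 'ba' -> MATCH
  Position 9: 'ab' -> no
  Position 10: 'bc' -> no
  Position 11: 'ca' -> no
  Position 12: 'ac' -> no
Total matches: 1

1


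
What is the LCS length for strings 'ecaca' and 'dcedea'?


DP table for LCS of 'ecaca' and 'dcedea':
       d  c  e  d  e  a
    0  0  0  0  0  0  0
  e 0  0  0  1  1  1  1
  c 0  0  1  1  1  1  1
  a 0  0  1  1  1  1  2
  c 0  0  1  1  1  1  2
  a 0  0  1  1  1  1  2
LCS: 'ea'
LCS length = 2

2


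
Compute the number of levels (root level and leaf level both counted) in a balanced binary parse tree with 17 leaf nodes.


In a balanced binary tree with n leaves the deepest leaf is ceil(log2(n)) edges below the root,
so counting node levels inclusive of root and leaves gives ceil(log2(n)) + 1 levels.
log2(17) = 4.0875
ceil(4.0875) = 5
levels = 5 + 1 = 6

6


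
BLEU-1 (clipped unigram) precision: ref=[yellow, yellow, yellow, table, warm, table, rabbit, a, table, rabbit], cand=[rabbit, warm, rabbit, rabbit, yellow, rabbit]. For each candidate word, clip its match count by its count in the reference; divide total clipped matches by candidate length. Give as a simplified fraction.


Reference word counts: {'a': 1, 'rabbit': 2, 'table': 3, 'warm': 1, 'yellow': 3}
Checking each candidate word (with clipping):
  'rabbit' -> in reference (ref count 2, used 1/2) -> match (matches: 1)
  'warm' -> in reference (ref count 1, used 1/1) -> match (matches: 2)
  'rabbit' -> in reference (ref count 2, used 2/2) -> match (matches: 3)
  'rabbit' -> ref count 2 already used up (2/2) -> clipped, no match (matches: 3)
  'yellow' -> in reference (ref count 3, used 1/3) -> match (matches: 4)
  'rabbit' -> ref count 2 already used up (2/2) -> clipped, no match (matches: 4)
Clipped matches: 4, Candidate length: 6
Precision = 4/6 = 2/3

2/3


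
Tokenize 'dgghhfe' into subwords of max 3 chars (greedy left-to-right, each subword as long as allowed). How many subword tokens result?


'dgghhfe' has 7 characters.
Chunking with max size 3:
  Chunk 1: 'dgg' (positions 0-2)
  Chunk 2: 'hhf' (positions 3-5)
  Chunk 3: 'e' (positions 6-6)
Total chunks: ceil(7 / 3) = 3

3


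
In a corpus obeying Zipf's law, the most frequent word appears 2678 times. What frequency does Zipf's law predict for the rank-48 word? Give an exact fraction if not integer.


Zipf's law: freq(rank) = f1 / rank
f1 = 2678, rank = 48
freq = 2678 / 48
GCD(2678, 48) = 2
Simplified: 1339/24

1339/24


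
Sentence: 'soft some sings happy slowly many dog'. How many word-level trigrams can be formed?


Word trigrams from [7] words:
  Trigram 1: (soft some sings)
  Trigram 2: (some sings happy)
  Trigram 3: (sings happy slowly)
  Trigram 4: (happy slowly many)
  Trigram 5: (slowly many dog)
Total word trigrams: 7 - 2 = 5

5


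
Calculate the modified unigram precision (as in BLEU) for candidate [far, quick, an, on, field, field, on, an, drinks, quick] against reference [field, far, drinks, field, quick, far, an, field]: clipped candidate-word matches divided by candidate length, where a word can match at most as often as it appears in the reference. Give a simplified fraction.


Reference word counts: {'an': 1, 'drinks': 1, 'far': 2, 'field': 3, 'quick': 1}
Checking each candidate word (with clipping):
  'far' -> in reference (ref count 2, used 1/2) -> match (matches: 1)
  'quick' -> in reference (ref count 1, used 1/1) -> match (matches: 2)
  'an' -> in reference (ref count 1, used 1/1) -> match (matches: 3)
  'on' -> not in reference -> no match (matches: 3)
  'field' -> in reference (ref count 3, used 1/3) -> match (matches: 4)
  'field' -> in reference (ref count 3, used 2/3) -> match (matches: 5)
  'on' -> not in reference -> no match (matches: 5)
  'an' -> ref count 1 already used up (1/1) -> clipped, no match (matches: 5)
  'drinks' -> in reference (ref count 1, used 1/1) -> match (matches: 6)
  'quick' -> ref count 1 already used up (1/1) -> clipped, no match (matches: 6)
Clipped matches: 6, Candidate length: 10
Precision = 6/10 = 3/5

3/5


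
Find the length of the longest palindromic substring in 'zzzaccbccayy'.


Scanning 'zzzaccbccayy' for palindromic substrings.
Substring at positions 3-9: 'accbcca'.
Check: reverse('accbcca') = 'accbcca' -> palindrome confirmed.
Neighbouring characters ('z' / 'y') break symmetry, so it cannot extend further.
No longer palindromic substring exists; longest length = 7

7


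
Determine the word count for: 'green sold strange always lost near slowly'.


Counting words by splitting on spaces:
  Word 1: 'green'
  Word 2: 'sold'
  Word 3: 'strange'
  Word 4: 'always'
  Word 5: 'lost'
  Word 6: 'near'
  Word 7: 'slowly'
Total words: 7

7


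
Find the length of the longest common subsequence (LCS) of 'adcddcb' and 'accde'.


DP table for LCS of 'adcddcb' and 'accde':
       a  c  c  d  e
    0  0  0  0  0  0
  a 0  1  1  1  1  1
  d 0  1  1  1  2  2
  c 0  1  2  2  2  2
  d 0  1  2  2  3  3
  d 0  1  2  2  3  3
  c 0  1  2  3  3  3
  b 0  1  2  3  3  3
LCS: 'acd'
LCS length = 3

3


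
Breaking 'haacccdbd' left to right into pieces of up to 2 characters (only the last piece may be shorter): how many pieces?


'haacccdbd' has 9 characters.
Chunking with max size 2:
  Chunk 1: 'ha' (positions 0-1)
  Chunk 2: 'ac' (positions 2-3)
  Chunk 3: 'cc' (positions 4-5)
  Chunk 4: 'db' (positions 6-7)
  Chunk 5: 'd' (positions 8-8)
Total chunks: ceil(9 / 2) = 5

5


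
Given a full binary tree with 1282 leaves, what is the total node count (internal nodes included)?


Leaf nodes (terminals): 1282
Internal nodes = n - 1 = 1282 - 1 = 1281
Total = leaves + internal = 1282 + 1281 = 2563

2563


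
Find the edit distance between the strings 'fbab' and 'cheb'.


Building DP table for s1='fbab' (len 4) and s2='cheb' (len 4):
       c  h  e  b
    0  1  2  3  4
  f 1  1  2  3  4
  b 2  2  2  3  3
  a 3  3  3  3  4
  b 4  4  4  4  3
Edit distance = dp[4][4] = 3

3


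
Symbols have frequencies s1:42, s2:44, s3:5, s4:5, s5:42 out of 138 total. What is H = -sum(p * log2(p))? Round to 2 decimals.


Computing entropy H = -sum(p_i * log2(p_i)):
  s1: p = 42/138 = 0.3043, -p*log2(p) = 0.5223
  s2: p = 44/138 = 0.3188, -p*log2(p) = 0.5258
  s3: p = 5/138 = 0.0362, -p*log2(p) = 0.1734
  s4: p = 5/138 = 0.0362, -p*log2(p) = 0.1734
  s5: p = 42/138 = 0.3043, -p*log2(p) = 0.5223
H = sum of terms = 1.9172
Rounded to 2 decimals: 1.92

1.92


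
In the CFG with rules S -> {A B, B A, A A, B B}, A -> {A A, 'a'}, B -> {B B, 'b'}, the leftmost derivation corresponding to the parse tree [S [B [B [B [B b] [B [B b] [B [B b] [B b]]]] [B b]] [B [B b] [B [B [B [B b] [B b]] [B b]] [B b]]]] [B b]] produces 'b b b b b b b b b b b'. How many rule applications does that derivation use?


Every bracketed nonterminal node [X ...] in the tree is produced by exactly one rule application.
Reading the tree off as a leftmost derivation:
  Step 1: S  =>  B B   (applied S -> B B)
  Step 2: B B  =>  B B B   (applied B -> B B)
  Step 3: B B B  =>  B B B B   (applied B -> B B)
  Step 4: B B B B  =>  B B B B B   (applied B -> B B)
  Step 5: B B B B B  =>  b B B B B   (applied B -> b)
  Step 6: b B B B B  =>  b B B B B B   (applied B -> B B)
  Step 7: b B B B B B  =>  b b B B B B   (applied B -> b)
  Step 8: b b B B B B  =>  b b B B B B B   (applied B -> B B)
  Step 9: b b B B B B B  =>  b b b B B B B   (applied B -> b)
  Step 10: b b b B B B B  =>  b b b b B B B   (applied B -> b)
  Step 11: b b b b B B B  =>  b b b b b B B   (applied B -> b)
  Step 12: b b b b b B B  =>  b b b b b B B B   (applied B -> B B)
  Step 13: b b b b b B B B  =>  b b b b b b B B   (applied B -> b)
  Step 14: b b b b b b B B  =>  b b b b b b B B B   (applied B -> B B)
  Step 15: b b b b b b B B B  =>  b b b b b b B B B B   (applied B -> B B)
  Step 16: b b b b b b B B B B  =>  b b b b b b B B B B B   (applied B -> B B)
  Step 17: b b b b b b B B B B B  =>  b b b b b b b B B B B   (applied B -> b)
  Step 18: b b b b b b b B B B B  =>  b b b b b b b b B B B   (applied B -> b)
  Step 19: b b b b b b b b B B B  =>  b b b b b b b b b B B   (applied B -> b)
  Step 20: b b b b b b b b b B B  =>  b b b b b b b b b b B   (applied B -> b)
  Step 21: b b b b b b b b b b B  =>  b b b b b b b b b b b   (applied B -> b)
Final yield: b b b b b b b b b b b
Total rewrite steps: 21

21


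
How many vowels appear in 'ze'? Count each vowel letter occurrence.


Scanning each character of 'ze':
  Position 1: 'z' -> consonant (running count: 0)
  Position 2: 'e' -> vowel (running count: 1)
Total vowels: 1

1


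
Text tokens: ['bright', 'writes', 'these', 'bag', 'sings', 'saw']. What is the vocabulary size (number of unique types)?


Listing all tokens and tracking unique types:
  Token 1: 'bright' -> NEW (unique so far: 1)
  Token 2: 'writes' -> NEW (unique so far: 2)
  Token 3: 'these' -> NEW (unique so far: 3)
  Token 4: 'bag' -> NEW (unique so far: 4)
  Token 5: 'sings' -> NEW (unique so far: 5)
  Token 6: 'saw' -> NEW (unique so far: 6)
Unique types: ('bag', 'bright', 'saw', 'sings', 'these', 'writes')
Vocabulary size: 6

6


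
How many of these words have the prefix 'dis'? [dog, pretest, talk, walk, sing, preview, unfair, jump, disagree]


Checking each word for prefix 'dis':
  'dog' -> no (count: 0)
  'pretest' -> no (count: 0)
  'talk' -> no (count: 0)
  'walk' -> no (count: 0)
  'sing' -> no (count: 0)
  'preview' -> no (count: 0)
  'unfair' -> no (count: 0)
  'jump' -> no (count: 0)
  'disagree' -> YES, starts with 'dis' (count: 1)
Total with prefix 'dis': 1

1


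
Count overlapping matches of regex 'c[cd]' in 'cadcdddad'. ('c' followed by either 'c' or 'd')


Pattern: c[cd] means 'c' followed by either 'c' or 'd'.
Scanning 'cadcdddad' position-by-position:
  Pos 0: window 'ca' -> no
  Pos 1: window 'ad' -> no
  Pos 2: window 'dc' -> no
  Pos 3: window 'cd' -> MATCH
  Pos 4: window 'dd' -> no
  Pos 5: window 'dd' -> no
  Pos 6: window 'da' -> no
  Pos 7: window 'ad' -> no
  Pos 8: window 'd' -> no
Total matches: 1

1


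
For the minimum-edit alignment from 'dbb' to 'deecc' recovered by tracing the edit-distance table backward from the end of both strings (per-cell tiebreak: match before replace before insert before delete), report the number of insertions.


Edit distance = 4. Backtracking from cell (3, 5) with preference match > replace > insert > delete,
then listing the resulting alignment 'dbb' -> 'deecc' left to right:
  Step 1: keep 'd'
  Step 2: insert 'e' [insertion #1]
  Step 3: insert 'e' [insertion #2]
  Step 4: replace b->c
  Step 5: replace b->c
Total insertions: 2

2


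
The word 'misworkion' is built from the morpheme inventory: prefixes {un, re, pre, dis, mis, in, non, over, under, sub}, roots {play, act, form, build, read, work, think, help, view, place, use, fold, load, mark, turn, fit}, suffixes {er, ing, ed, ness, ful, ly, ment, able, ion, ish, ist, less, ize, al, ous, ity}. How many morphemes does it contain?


Segmenting 'misworkion' against the inventory:
  'mis' -> prefix (morpheme 1)
  'work' -> root (morpheme 2)
  'ion' -> suffix (morpheme 3)
Total morphemes: 3

3


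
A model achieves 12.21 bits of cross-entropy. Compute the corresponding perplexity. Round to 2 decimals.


Perplexity formula: PP = 2^H
H = 12.21
PP = 2^12.21
Decompose: 2^12.21 = 2^12 * 2^0.21
2^12 = 4096, 2^0.21 ~ 1.1566882
PP ~ 4096 * 1.1566882 = 4737.7948672
Rounded to 2 decimals: 4737.79

4737.79


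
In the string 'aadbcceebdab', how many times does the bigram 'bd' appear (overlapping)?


Scanning 'aadbcceebdab' for bigram 'bd':
  Position 0: 'aa' -> no
  Position 1: 'ad' -> no
  Position 2: 'db' -> no
  Position 3: 'bc' -> no
  Position 4: 'cc' -> no
  Position 5: 'ce' -> no
  Position 6: 'ee' -> no
  Position 7: 'eb' -> no
  Position 8: 'bd' -> MATCH
  Position 9: 'da' -> no
  Position 10: 'ab' -> no
Total matches: 1

1


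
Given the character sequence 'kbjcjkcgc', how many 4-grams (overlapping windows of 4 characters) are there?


String 'kbjcjkcgc' has length L = 9.
Number of overlapping n-grams = L - n + 1
Substituting: 9 - 4 + 1 = 6

6


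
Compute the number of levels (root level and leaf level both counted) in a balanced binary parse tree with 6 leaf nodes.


In a balanced binary tree with n leaves the deepest leaf is ceil(log2(n)) edges below the root,
so counting node levels inclusive of root and leaves gives ceil(log2(n)) + 1 levels.
log2(6) = 2.5850
ceil(2.5850) = 3
levels = 3 + 1 = 4

4


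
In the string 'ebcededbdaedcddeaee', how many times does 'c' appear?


Scanning 'ebcededbdaedcddeaee' for 'c':
  Position 2: 'c' -> MATCH (count: 1)
  Position 12: 'c' -> MATCH (count: 2)
Total occurrences of 'c': 2

2


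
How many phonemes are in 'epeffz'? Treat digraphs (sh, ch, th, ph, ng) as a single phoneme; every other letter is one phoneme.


Parsing 'epeffz' greedily, digraphs first:
  'e' -> vowel phoneme (phonemes so far: 1)
  'p' -> consonant phoneme (phonemes so far: 2)
  'e' -> vowel phoneme (phonemes so far: 3)
  'f' -> consonant phoneme (phonemes so far: 4)
  'f' -> consonant phoneme (phonemes so far: 5)
  'z' -> consonant phoneme (phonemes so far: 6)
Total phonemes: 6

6


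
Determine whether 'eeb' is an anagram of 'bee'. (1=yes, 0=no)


Sort characters of 'eeb': 'bee'
Sort characters of 'bee': 'bee'
Sorted forms match -> they ARE anagrams
Result: 1

1


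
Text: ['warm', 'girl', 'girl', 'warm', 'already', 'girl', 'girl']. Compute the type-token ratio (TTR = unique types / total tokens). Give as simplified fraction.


Tokens: 7
Unique types: ('already', 'girl', 'warm') = 3
TTR = 3/7
Already in lowest terms.

3/7


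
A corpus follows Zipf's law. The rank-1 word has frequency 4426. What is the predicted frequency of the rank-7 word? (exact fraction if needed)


Zipf's law: freq(rank) = f1 / rank
f1 = 4426, rank = 7
freq = 4426 / 7
GCD(4426, 7) = 1
Simplified: 4426/7

4426/7


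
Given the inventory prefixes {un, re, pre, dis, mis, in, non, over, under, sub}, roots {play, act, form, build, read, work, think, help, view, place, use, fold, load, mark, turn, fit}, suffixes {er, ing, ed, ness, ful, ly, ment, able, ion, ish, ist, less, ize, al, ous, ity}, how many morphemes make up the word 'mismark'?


Segmenting 'mismark' against the inventory:
  'mis' -> prefix (morpheme 1)
  'mark' -> root (morpheme 2)
Total morphemes: 2

2


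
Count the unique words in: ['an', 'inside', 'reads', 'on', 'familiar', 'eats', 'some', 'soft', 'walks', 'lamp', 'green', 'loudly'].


Listing all tokens and tracking unique types:
  Token 1: 'an' -> NEW (unique so far: 1)
  Token 2: 'inside' -> NEW (unique so far: 2)
  Token 3: 'reads' -> NEW (unique so far: 3)
  Token 4: 'on' -> NEW (unique so far: 4)
  Token 5: 'familiar' -> NEW (unique so far: 5)
  Token 6: 'eats' -> NEW (unique so far: 6)
  Token 7: 'some' -> NEW (unique so far: 7)
  Token 8: 'soft' -> NEW (unique so far: 8)
  Token 9: 'walks' -> NEW (unique so far: 9)
  Token 10: 'lamp' -> NEW (unique so far: 10)
  Token 11: 'green' -> NEW (unique so far: 11)
  Token 12: 'loudly' -> NEW (unique so far: 12)
Unique types: ('an', 'eats', 'familiar', 'green', 'inside', 'lamp', 'loudly', 'on', 'reads', 'soft', 'some', 'walks')
Vocabulary size: 12

12


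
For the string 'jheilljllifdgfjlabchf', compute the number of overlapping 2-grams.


String 'jheilljllifdgfjlabchf' has length L = 21.
Number of overlapping n-grams = L - n + 1
Substituting: 21 - 2 + 1 = 20

20


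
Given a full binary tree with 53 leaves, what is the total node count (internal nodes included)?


Leaf nodes (terminals): 53
Internal nodes = n - 1 = 53 - 1 = 52
Total = leaves + internal = 53 + 52 = 105

105


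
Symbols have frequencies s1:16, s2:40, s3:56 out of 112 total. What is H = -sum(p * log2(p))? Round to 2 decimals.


Computing entropy H = -sum(p_i * log2(p_i)):
  s1: p = 16/112 = 0.1429, -p*log2(p) = 0.4011
  s2: p = 40/112 = 0.3571, -p*log2(p) = 0.5305
  s3: p = 56/112 = 0.5000, -p*log2(p) = 0.5000
H = sum of terms = 1.4316
Rounded to 2 decimals: 1.43

1.43


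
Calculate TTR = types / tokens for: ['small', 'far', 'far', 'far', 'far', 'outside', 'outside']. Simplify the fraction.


Tokens: 7
Unique types: ('far', 'outside', 'small') = 3
TTR = 3/7
Already in lowest terms.

3/7


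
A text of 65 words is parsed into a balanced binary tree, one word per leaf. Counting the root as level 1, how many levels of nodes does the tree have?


In a balanced binary tree with n leaves the deepest leaf is ceil(log2(n)) edges below the root,
so counting node levels inclusive of root and leaves gives ceil(log2(n)) + 1 levels.
log2(65) = 6.0224
ceil(6.0224) = 7
levels = 7 + 1 = 8

8


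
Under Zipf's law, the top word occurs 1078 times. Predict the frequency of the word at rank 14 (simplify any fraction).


Zipf's law: freq(rank) = f1 / rank
f1 = 1078, rank = 14
freq = 1078 / 14
= 77

77


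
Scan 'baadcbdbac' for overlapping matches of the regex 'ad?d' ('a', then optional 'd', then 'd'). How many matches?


Pattern: ad?d means 'a', then optional 'd', then 'd'.
Scanning 'baadcbdbac' position-by-position:
  Pos 0: window 'baa' -> no
  Pos 1: window 'aad' -> no
  Pos 2: window 'adc' -> MATCH
  Pos 3: window 'dcb' -> no
  Pos 4: window 'cbd' -> no
  Pos 5: window 'bdb' -> no
  Pos 6: window 'dba' -> no
  Pos 7: window 'bac' -> no
  Pos 8: window 'ac' -> no
  Pos 9: window 'c' -> no
Total matches: 1

1


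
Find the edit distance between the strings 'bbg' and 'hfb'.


Building DP table for s1='bbg' (len 3) and s2='hfb' (len 3):
       h  f  b
    0  1  2  3
  b 1  1  2  2
  b 2  2  2  2
  g 3  3  3  3
Edit distance = dp[3][3] = 3

3


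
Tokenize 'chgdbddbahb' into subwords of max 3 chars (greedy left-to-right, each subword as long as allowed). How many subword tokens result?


'chgdbddbahb' has 11 characters.
Chunking with max size 3:
  Chunk 1: 'chg' (positions 0-2)
  Chunk 2: 'dbd' (positions 3-5)
  Chunk 3: 'dba' (positions 6-8)
  Chunk 4: 'hb' (positions 9-10)
Total chunks: ceil(11 / 3) = 4

4


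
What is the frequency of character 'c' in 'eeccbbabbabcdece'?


Scanning 'eeccbbabbabcdece' for 'c':
  Position 2: 'c' -> MATCH (count: 1)
  Position 3: 'c' -> MATCH (count: 2)
  Position 11: 'c' -> MATCH (count: 3)
  Position 14: 'c' -> MATCH (count: 4)
Total occurrences of 'c': 4

4


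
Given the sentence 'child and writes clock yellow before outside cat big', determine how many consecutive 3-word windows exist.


Word trigrams from [9] words:
  Trigram 1: (child and writes)
  Trigram 2: (and writes clock)
  Trigram 3: (writes clock yellow)
  Trigram 4: (clock yellow before)
  Trigram 5: (yellow before outside)
  Trigram 6: (before outside cat)
  Trigram 7: (outside cat big)
Total word trigrams: 9 - 2 = 7

7


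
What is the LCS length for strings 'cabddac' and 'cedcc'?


DP table for LCS of 'cabddac' and 'cedcc':
       c  e  d  c  c
    0  0  0  0  0  0
  c 0  1  1  1  1  1
  a 0  1  1  1  1  1
  b 0  1  1  1  1  1
  d 0  1  1  2  2  2
  d 0  1  1  2  2  2
  a 0  1  1  2  2  2
  c 0  1  1  2  3  3
LCS: 'cdc'
LCS length = 3

3


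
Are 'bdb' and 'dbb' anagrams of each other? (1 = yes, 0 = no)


Sort characters of 'bdb': 'bbd'
Sort characters of 'dbb': 'bbd'
Sorted forms match -> they ARE anagrams
Result: 1

1


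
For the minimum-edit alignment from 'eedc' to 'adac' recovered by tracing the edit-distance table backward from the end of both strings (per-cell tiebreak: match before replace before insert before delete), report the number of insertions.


Edit distance = 3. Backtracking from cell (4, 4) with preference match > replace > insert > delete,
then listing the resulting alignment 'eedc' -> 'adac' left to right:
  Step 1: replace e->a
  Step 2: replace e->d
  Step 3: replace d->a
  Step 4: keep 'c'
Total insertions: 0

0


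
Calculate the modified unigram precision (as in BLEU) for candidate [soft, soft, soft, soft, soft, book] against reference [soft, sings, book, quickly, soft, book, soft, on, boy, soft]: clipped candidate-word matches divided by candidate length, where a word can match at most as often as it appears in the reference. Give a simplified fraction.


Reference word counts: {'book': 2, 'boy': 1, 'on': 1, 'quickly': 1, 'sings': 1, 'soft': 4}
Checking each candidate word (with clipping):
  'soft' -> in reference (ref count 4, used 1/4) -> match (matches: 1)
  'soft' -> in reference (ref count 4, used 2/4) -> match (matches: 2)
  'soft' -> in reference (ref count 4, used 3/4) -> match (matches: 3)
  'soft' -> in reference (ref count 4, used 4/4) -> match (matches: 4)
  'soft' -> ref count 4 already used up (4/4) -> clipped, no match (matches: 4)
  'book' -> in reference (ref count 2, used 1/2) -> match (matches: 5)
Clipped matches: 5, Candidate length: 6
Precision = 5/6

5/6


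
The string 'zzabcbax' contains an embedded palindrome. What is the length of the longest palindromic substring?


Scanning 'zzabcbax' for palindromic substrings.
Substring at positions 2-6: 'abcba'.
Check: reverse('abcba') = 'abcba' -> palindrome confirmed.
Neighbouring characters ('z' / 'x') break symmetry, so it cannot extend further.
No longer palindromic substring exists; longest length = 5

5


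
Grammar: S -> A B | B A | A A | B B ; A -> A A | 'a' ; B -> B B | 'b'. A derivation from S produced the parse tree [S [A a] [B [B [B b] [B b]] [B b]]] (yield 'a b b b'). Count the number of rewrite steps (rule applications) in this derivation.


Every bracketed nonterminal node [X ...] in the tree is produced by exactly one rule application.
Reading the tree off as a leftmost derivation:
  Step 1: S  =>  A B   (applied S -> A B)
  Step 2: A B  =>  a B   (applied A -> a)
  Step 3: a B  =>  a B B   (applied B -> B B)
  Step 4: a B B  =>  a B B B   (applied B -> B B)
  Step 5: a B B B  =>  a b B B   (applied B -> b)
  Step 6: a b B B  =>  a b b B   (applied B -> b)
  Step 7: a b b B  =>  a b b b   (applied B -> b)
Final yield: a b b b
Total rewrite steps: 7

7


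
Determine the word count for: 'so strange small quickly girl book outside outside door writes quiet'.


Counting words by splitting on spaces:
  Word 1: 'so'
  Word 2: 'strange'
  Word 3: 'small'
  Word 4: 'quickly'
  Word 5: 'girl'
  Word 6: 'book'
  Word 7: 'outside'
  Word 8: 'outside'
  Word 9: 'door'
  Word 10: 'writes'
  Word 11: 'quiet'
Total words: 11

11


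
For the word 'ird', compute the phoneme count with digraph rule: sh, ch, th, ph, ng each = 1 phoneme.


Parsing 'ird' greedily, digraphs first:
  'i' -> vowel phoneme (phonemes so far: 1)
  'r' -> consonant phoneme (phonemes so far: 2)
  'd' -> consonant phoneme (phonemes so far: 3)
Total phonemes: 3

3


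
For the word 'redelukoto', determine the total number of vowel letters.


Scanning each character of 'redelukoto':
  Position 1: 'r' -> consonant (running count: 0)
  Position 2: 'e' -> vowel (running count: 1)
  Position 3: 'd' -> consonant (running count: 1)
  Position 4: 'e' -> vowel (running count: 2)
  Position 5: 'l' -> consonant (running count: 2)
  Position 6: 'u' -> vowel (running count: 3)
  Position 7: 'k' -> consonant (running count: 3)
  Position 8: 'o' -> vowel (running count: 4)
  Position 9: 't' -> consonant (running count: 4)
  Position 10: 'o' -> vowel (running count: 5)
Total vowels: 5

5


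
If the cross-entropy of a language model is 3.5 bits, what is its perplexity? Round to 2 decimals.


Perplexity formula: PP = 2^H
H = 3.5
PP = 2^3.5
Decompose: 2^3.5 = 2^3 * 2^0.5 = 2^3 * sqrt(2)
2^3 = 8, sqrt(2) ~ 1.4142136
PP ~ 8 * 1.4142136 = 11.3137088
Rounded to 2 decimals: 11.31

11.31


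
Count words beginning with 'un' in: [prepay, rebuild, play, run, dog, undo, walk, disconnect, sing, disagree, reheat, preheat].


Checking each word for prefix 'un':
  'prepay' -> no (count: 0)
  'rebuild' -> no (count: 0)
  'play' -> no (count: 0)
  'run' -> no (count: 0)
  'dog' -> no (count: 0)
  'undo' -> YES, starts with 'un' (count: 1)
  'walk' -> no (count: 1)
  'disconnect' -> no (count: 1)
  'sing' -> no (count: 1)
  'disagree' -> no (count: 1)
  'reheat' -> no (count: 1)
  'preheat' -> no (count: 1)
Total with prefix 'un': 1

1


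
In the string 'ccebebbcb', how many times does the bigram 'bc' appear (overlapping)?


Scanning 'ccebebbcb' for bigram 'bc':
  Position 0: 'cc' -> no
  Position 1: 'ce' -> no
  Position 2: 'eb' -> no
  Position 3: 'be' -> no
  Position 4: 'eb' -> no
  Position 5: 'bb' -> no
  Position 6: 'bc' -> MATCH
  Position 7: 'cb' -> no
Total matches: 1

1


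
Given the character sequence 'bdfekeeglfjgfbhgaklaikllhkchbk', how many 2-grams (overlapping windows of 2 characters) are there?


String 'bdfekeeglfjgfbhgaklaikllhkchbk' has length L = 30.
Number of overlapping n-grams = L - n + 1
Substituting: 30 - 2 + 1 = 29

29


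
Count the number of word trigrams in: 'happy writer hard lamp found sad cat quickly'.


Word trigrams from [8] words:
  Trigram 1: (happy writer hard)
  Trigram 2: (writer hard lamp)
  Trigram 3: (hard lamp found)
  Trigram 4: (lamp found sad)
  Trigram 5: (found sad cat)
  Trigram 6: (sad cat quickly)
Total word trigrams: 8 - 2 = 6

6


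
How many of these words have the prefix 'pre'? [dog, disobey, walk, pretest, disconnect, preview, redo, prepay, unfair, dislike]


Checking each word for prefix 'pre':
  'dog' -> no (count: 0)
  'disobey' -> no (count: 0)
  'walk' -> no (count: 0)
  'pretest' -> YES, starts with 'pre' (count: 1)
  'disconnect' -> no (count: 1)
  'preview' -> YES, starts with 'pre' (count: 2)
  'redo' -> no (count: 2)
  'prepay' -> YES, starts with 'pre' (count: 3)
  'unfair' -> no (count: 3)
  'dislike' -> no (count: 3)
Total with prefix 'pre': 3

3


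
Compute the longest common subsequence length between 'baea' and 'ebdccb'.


DP table for LCS of 'baea' and 'ebdccb':
       e  b  d  c  c  b
    0  0  0  0  0  0  0
  b 0  0  1  1  1  1  1
  a 0  0  1  1  1  1  1
  e 0  1  1  1  1  1  1
  a 0  1  1  1  1  1  1
LCS: 'b'
LCS length = 1

1


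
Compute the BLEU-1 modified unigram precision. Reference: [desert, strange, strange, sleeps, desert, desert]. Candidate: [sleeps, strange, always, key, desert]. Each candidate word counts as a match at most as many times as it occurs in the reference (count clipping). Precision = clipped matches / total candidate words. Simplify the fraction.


Reference word counts: {'desert': 3, 'sleeps': 1, 'strange': 2}
Checking each candidate word (with clipping):
  'sleeps' -> in reference (ref count 1, used 1/1) -> match (matches: 1)
  'strange' -> in reference (ref count 2, used 1/2) -> match (matches: 2)
  'always' -> not in reference -> no match (matches: 2)
  'key' -> not in reference -> no match (matches: 2)
  'desert' -> in reference (ref count 3, used 1/3) -> match (matches: 3)
Clipped matches: 3, Candidate length: 5
Precision = 3/5

3/5
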